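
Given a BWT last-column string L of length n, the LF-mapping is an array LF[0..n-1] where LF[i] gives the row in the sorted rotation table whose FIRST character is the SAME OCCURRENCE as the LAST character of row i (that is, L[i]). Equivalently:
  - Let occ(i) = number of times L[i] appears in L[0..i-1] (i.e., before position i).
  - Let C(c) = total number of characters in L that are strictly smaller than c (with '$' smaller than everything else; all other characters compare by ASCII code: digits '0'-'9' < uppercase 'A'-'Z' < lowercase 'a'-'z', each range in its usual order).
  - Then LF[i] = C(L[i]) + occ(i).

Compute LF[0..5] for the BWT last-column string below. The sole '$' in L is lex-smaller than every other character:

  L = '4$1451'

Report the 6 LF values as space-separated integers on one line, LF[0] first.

Answer: 3 0 1 4 5 2

Derivation:
Char counts: '$':1, '1':2, '4':2, '5':1
C (first-col start): C('$')=0, C('1')=1, C('4')=3, C('5')=5
L[0]='4': occ=0, LF[0]=C('4')+0=3+0=3
L[1]='$': occ=0, LF[1]=C('$')+0=0+0=0
L[2]='1': occ=0, LF[2]=C('1')+0=1+0=1
L[3]='4': occ=1, LF[3]=C('4')+1=3+1=4
L[4]='5': occ=0, LF[4]=C('5')+0=5+0=5
L[5]='1': occ=1, LF[5]=C('1')+1=1+1=2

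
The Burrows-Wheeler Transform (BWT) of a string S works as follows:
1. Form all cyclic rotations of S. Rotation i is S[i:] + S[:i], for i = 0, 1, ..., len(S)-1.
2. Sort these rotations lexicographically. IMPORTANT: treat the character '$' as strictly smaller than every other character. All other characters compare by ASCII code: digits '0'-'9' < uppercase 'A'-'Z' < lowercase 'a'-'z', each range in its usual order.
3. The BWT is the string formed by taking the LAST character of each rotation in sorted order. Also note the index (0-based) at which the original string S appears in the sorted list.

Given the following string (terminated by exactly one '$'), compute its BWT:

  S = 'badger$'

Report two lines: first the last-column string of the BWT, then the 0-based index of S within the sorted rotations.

Answer: rb$agde
2

Derivation:
All 7 rotations (rotation i = S[i:]+S[:i]):
  rot[0] = badger$
  rot[1] = adger$b
  rot[2] = dger$ba
  rot[3] = ger$bad
  rot[4] = er$badg
  rot[5] = r$badge
  rot[6] = $badger
Sorted (with $ < everything):
  sorted[0] = $badger  (last char: 'r')
  sorted[1] = adger$b  (last char: 'b')
  sorted[2] = badger$  (last char: '$')
  sorted[3] = dger$ba  (last char: 'a')
  sorted[4] = er$badg  (last char: 'g')
  sorted[5] = ger$bad  (last char: 'd')
  sorted[6] = r$badge  (last char: 'e')
Last column: rb$agde
Original string S is at sorted index 2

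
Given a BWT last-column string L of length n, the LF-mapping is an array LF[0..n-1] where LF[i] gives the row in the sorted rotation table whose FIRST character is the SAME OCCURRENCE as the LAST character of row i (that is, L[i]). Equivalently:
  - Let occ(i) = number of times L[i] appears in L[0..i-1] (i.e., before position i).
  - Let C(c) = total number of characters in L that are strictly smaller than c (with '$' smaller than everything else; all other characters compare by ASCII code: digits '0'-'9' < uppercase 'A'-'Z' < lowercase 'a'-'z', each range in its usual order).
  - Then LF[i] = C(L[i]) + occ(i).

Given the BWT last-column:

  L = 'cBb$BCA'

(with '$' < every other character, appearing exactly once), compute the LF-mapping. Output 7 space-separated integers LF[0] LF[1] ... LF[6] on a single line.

Char counts: '$':1, 'A':1, 'B':2, 'C':1, 'b':1, 'c':1
C (first-col start): C('$')=0, C('A')=1, C('B')=2, C('C')=4, C('b')=5, C('c')=6
L[0]='c': occ=0, LF[0]=C('c')+0=6+0=6
L[1]='B': occ=0, LF[1]=C('B')+0=2+0=2
L[2]='b': occ=0, LF[2]=C('b')+0=5+0=5
L[3]='$': occ=0, LF[3]=C('$')+0=0+0=0
L[4]='B': occ=1, LF[4]=C('B')+1=2+1=3
L[5]='C': occ=0, LF[5]=C('C')+0=4+0=4
L[6]='A': occ=0, LF[6]=C('A')+0=1+0=1

Answer: 6 2 5 0 3 4 1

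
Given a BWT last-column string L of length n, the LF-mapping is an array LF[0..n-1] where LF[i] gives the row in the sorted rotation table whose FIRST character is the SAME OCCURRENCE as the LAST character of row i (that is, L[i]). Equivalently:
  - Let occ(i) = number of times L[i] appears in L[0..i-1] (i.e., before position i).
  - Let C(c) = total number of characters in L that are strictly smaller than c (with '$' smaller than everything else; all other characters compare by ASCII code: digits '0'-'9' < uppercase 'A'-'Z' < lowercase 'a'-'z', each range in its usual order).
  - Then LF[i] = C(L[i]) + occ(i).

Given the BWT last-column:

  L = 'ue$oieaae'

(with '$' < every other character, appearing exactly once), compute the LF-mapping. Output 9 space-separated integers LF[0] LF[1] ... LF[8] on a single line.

Char counts: '$':1, 'a':2, 'e':3, 'i':1, 'o':1, 'u':1
C (first-col start): C('$')=0, C('a')=1, C('e')=3, C('i')=6, C('o')=7, C('u')=8
L[0]='u': occ=0, LF[0]=C('u')+0=8+0=8
L[1]='e': occ=0, LF[1]=C('e')+0=3+0=3
L[2]='$': occ=0, LF[2]=C('$')+0=0+0=0
L[3]='o': occ=0, LF[3]=C('o')+0=7+0=7
L[4]='i': occ=0, LF[4]=C('i')+0=6+0=6
L[5]='e': occ=1, LF[5]=C('e')+1=3+1=4
L[6]='a': occ=0, LF[6]=C('a')+0=1+0=1
L[7]='a': occ=1, LF[7]=C('a')+1=1+1=2
L[8]='e': occ=2, LF[8]=C('e')+2=3+2=5

Answer: 8 3 0 7 6 4 1 2 5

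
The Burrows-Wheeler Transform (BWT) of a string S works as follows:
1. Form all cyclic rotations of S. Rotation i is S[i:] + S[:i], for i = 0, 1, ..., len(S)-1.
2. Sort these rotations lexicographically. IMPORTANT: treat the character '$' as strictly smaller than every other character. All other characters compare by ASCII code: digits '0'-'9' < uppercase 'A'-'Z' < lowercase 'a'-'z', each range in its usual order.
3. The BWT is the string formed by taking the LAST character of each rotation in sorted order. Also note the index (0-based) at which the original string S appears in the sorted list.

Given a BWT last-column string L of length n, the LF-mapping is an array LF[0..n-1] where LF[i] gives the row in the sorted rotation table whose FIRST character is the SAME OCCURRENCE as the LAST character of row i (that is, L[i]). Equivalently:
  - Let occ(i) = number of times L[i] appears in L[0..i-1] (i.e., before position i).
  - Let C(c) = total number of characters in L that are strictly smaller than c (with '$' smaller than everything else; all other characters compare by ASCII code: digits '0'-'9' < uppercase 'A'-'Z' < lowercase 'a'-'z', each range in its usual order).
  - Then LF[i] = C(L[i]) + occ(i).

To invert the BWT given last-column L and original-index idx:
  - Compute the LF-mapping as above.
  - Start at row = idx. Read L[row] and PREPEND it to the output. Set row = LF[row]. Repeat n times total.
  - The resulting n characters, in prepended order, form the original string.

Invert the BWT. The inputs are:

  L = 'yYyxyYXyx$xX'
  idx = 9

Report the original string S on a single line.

Answer: yXyxyYxYXxy$

Derivation:
LF mapping: 8 3 9 5 10 4 1 11 6 0 7 2
Walk LF starting at row 9, prepending L[row]:
  step 1: row=9, L[9]='$', prepend. Next row=LF[9]=0
  step 2: row=0, L[0]='y', prepend. Next row=LF[0]=8
  step 3: row=8, L[8]='x', prepend. Next row=LF[8]=6
  step 4: row=6, L[6]='X', prepend. Next row=LF[6]=1
  step 5: row=1, L[1]='Y', prepend. Next row=LF[1]=3
  step 6: row=3, L[3]='x', prepend. Next row=LF[3]=5
  step 7: row=5, L[5]='Y', prepend. Next row=LF[5]=4
  step 8: row=4, L[4]='y', prepend. Next row=LF[4]=10
  step 9: row=10, L[10]='x', prepend. Next row=LF[10]=7
  step 10: row=7, L[7]='y', prepend. Next row=LF[7]=11
  step 11: row=11, L[11]='X', prepend. Next row=LF[11]=2
  step 12: row=2, L[2]='y', prepend. Next row=LF[2]=9
Reversed output: yXyxyYxYXxy$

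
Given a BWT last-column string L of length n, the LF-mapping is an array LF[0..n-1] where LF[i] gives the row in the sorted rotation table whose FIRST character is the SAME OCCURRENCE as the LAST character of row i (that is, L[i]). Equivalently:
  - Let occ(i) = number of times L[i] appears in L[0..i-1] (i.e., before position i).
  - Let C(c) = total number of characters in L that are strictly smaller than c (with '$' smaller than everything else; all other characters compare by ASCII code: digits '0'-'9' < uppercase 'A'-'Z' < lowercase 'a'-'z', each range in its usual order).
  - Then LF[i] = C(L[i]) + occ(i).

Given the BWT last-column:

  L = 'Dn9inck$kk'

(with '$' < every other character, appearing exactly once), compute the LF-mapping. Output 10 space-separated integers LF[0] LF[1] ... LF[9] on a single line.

Char counts: '$':1, '9':1, 'D':1, 'c':1, 'i':1, 'k':3, 'n':2
C (first-col start): C('$')=0, C('9')=1, C('D')=2, C('c')=3, C('i')=4, C('k')=5, C('n')=8
L[0]='D': occ=0, LF[0]=C('D')+0=2+0=2
L[1]='n': occ=0, LF[1]=C('n')+0=8+0=8
L[2]='9': occ=0, LF[2]=C('9')+0=1+0=1
L[3]='i': occ=0, LF[3]=C('i')+0=4+0=4
L[4]='n': occ=1, LF[4]=C('n')+1=8+1=9
L[5]='c': occ=0, LF[5]=C('c')+0=3+0=3
L[6]='k': occ=0, LF[6]=C('k')+0=5+0=5
L[7]='$': occ=0, LF[7]=C('$')+0=0+0=0
L[8]='k': occ=1, LF[8]=C('k')+1=5+1=6
L[9]='k': occ=2, LF[9]=C('k')+2=5+2=7

Answer: 2 8 1 4 9 3 5 0 6 7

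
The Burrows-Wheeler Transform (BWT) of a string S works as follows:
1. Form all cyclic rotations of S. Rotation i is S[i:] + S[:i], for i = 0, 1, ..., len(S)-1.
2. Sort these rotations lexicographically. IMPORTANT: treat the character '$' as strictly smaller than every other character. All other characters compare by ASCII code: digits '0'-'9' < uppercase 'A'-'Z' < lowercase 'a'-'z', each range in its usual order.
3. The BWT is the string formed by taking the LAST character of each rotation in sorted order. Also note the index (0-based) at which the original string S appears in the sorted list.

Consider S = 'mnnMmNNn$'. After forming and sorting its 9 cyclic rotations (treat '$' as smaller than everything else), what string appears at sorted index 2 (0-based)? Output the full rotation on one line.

All 9 rotations (rotation i = S[i:]+S[:i]):
  rot[0] = mnnMmNNn$
  rot[1] = nnMmNNn$m
  rot[2] = nMmNNn$mn
  rot[3] = MmNNn$mnn
  rot[4] = mNNn$mnnM
  rot[5] = NNn$mnnMm
  rot[6] = Nn$mnnMmN
  rot[7] = n$mnnMmNN
  rot[8] = $mnnMmNNn
Sorted (with $ < everything):
  sorted[0] = $mnnMmNNn
  sorted[1] = MmNNn$mnn
  sorted[2] = NNn$mnnMm
  sorted[3] = Nn$mnnMmN
  sorted[4] = mNNn$mnnM
  sorted[5] = mnnMmNNn$
  sorted[6] = n$mnnMmNN
  sorted[7] = nMmNNn$mn
  sorted[8] = nnMmNNn$m
sorted[2] = NNn$mnnMm

Answer: NNn$mnnMm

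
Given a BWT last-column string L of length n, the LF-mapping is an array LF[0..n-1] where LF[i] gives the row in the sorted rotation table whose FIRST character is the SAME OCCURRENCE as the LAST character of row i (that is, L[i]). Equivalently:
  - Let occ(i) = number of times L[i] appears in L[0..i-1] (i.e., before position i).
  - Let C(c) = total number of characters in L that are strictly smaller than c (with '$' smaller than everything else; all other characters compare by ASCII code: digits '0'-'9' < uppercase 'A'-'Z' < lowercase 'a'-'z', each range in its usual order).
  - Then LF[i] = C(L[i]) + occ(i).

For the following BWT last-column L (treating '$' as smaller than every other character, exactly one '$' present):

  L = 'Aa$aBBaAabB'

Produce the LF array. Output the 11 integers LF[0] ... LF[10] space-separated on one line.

Answer: 1 6 0 7 3 4 8 2 9 10 5

Derivation:
Char counts: '$':1, 'A':2, 'B':3, 'a':4, 'b':1
C (first-col start): C('$')=0, C('A')=1, C('B')=3, C('a')=6, C('b')=10
L[0]='A': occ=0, LF[0]=C('A')+0=1+0=1
L[1]='a': occ=0, LF[1]=C('a')+0=6+0=6
L[2]='$': occ=0, LF[2]=C('$')+0=0+0=0
L[3]='a': occ=1, LF[3]=C('a')+1=6+1=7
L[4]='B': occ=0, LF[4]=C('B')+0=3+0=3
L[5]='B': occ=1, LF[5]=C('B')+1=3+1=4
L[6]='a': occ=2, LF[6]=C('a')+2=6+2=8
L[7]='A': occ=1, LF[7]=C('A')+1=1+1=2
L[8]='a': occ=3, LF[8]=C('a')+3=6+3=9
L[9]='b': occ=0, LF[9]=C('b')+0=10+0=10
L[10]='B': occ=2, LF[10]=C('B')+2=3+2=5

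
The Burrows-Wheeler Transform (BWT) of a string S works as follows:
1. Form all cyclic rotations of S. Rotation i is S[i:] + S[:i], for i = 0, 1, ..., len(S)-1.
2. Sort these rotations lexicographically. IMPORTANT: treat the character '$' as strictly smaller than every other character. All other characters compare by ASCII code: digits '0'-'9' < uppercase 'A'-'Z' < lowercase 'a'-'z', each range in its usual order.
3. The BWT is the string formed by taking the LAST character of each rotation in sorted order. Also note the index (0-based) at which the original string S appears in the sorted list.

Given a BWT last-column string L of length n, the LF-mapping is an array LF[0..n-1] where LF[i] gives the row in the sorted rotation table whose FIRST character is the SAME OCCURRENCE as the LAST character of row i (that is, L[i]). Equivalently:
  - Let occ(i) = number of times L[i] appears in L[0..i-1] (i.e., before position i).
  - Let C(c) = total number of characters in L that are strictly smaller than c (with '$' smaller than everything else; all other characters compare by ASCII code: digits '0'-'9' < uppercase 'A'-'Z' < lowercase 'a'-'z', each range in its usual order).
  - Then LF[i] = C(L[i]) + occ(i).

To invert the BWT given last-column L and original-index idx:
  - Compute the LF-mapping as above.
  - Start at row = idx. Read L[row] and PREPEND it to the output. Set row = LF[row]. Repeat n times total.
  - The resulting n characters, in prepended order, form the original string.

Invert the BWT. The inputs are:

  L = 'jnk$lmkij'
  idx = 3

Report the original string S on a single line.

Answer: jnimklkj$

Derivation:
LF mapping: 2 8 4 0 6 7 5 1 3
Walk LF starting at row 3, prepending L[row]:
  step 1: row=3, L[3]='$', prepend. Next row=LF[3]=0
  step 2: row=0, L[0]='j', prepend. Next row=LF[0]=2
  step 3: row=2, L[2]='k', prepend. Next row=LF[2]=4
  step 4: row=4, L[4]='l', prepend. Next row=LF[4]=6
  step 5: row=6, L[6]='k', prepend. Next row=LF[6]=5
  step 6: row=5, L[5]='m', prepend. Next row=LF[5]=7
  step 7: row=7, L[7]='i', prepend. Next row=LF[7]=1
  step 8: row=1, L[1]='n', prepend. Next row=LF[1]=8
  step 9: row=8, L[8]='j', prepend. Next row=LF[8]=3
Reversed output: jnimklkj$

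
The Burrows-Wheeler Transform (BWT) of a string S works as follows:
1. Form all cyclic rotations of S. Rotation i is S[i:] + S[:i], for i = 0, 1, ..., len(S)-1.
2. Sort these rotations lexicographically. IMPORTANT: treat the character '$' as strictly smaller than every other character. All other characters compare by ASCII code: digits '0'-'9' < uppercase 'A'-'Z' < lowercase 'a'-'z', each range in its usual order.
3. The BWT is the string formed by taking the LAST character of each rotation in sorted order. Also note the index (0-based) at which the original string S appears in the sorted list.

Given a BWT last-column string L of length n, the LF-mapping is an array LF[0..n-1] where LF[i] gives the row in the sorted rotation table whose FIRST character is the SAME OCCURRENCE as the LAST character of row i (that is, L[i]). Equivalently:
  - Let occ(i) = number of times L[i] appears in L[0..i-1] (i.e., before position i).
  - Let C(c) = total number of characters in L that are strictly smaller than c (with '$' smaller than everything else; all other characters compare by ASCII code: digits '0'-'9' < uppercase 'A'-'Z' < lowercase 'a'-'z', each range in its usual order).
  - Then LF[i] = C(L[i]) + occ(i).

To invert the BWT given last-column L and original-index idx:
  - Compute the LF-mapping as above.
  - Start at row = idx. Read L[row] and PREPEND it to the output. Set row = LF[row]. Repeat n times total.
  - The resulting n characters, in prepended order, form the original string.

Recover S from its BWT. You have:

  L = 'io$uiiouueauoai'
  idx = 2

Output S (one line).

Answer: auoaouiuueoiii$

Derivation:
LF mapping: 4 8 0 11 5 6 9 12 13 3 1 14 10 2 7
Walk LF starting at row 2, prepending L[row]:
  step 1: row=2, L[2]='$', prepend. Next row=LF[2]=0
  step 2: row=0, L[0]='i', prepend. Next row=LF[0]=4
  step 3: row=4, L[4]='i', prepend. Next row=LF[4]=5
  step 4: row=5, L[5]='i', prepend. Next row=LF[5]=6
  step 5: row=6, L[6]='o', prepend. Next row=LF[6]=9
  step 6: row=9, L[9]='e', prepend. Next row=LF[9]=3
  step 7: row=3, L[3]='u', prepend. Next row=LF[3]=11
  step 8: row=11, L[11]='u', prepend. Next row=LF[11]=14
  step 9: row=14, L[14]='i', prepend. Next row=LF[14]=7
  step 10: row=7, L[7]='u', prepend. Next row=LF[7]=12
  step 11: row=12, L[12]='o', prepend. Next row=LF[12]=10
  step 12: row=10, L[10]='a', prepend. Next row=LF[10]=1
  step 13: row=1, L[1]='o', prepend. Next row=LF[1]=8
  step 14: row=8, L[8]='u', prepend. Next row=LF[8]=13
  step 15: row=13, L[13]='a', prepend. Next row=LF[13]=2
Reversed output: auoaouiuueoiii$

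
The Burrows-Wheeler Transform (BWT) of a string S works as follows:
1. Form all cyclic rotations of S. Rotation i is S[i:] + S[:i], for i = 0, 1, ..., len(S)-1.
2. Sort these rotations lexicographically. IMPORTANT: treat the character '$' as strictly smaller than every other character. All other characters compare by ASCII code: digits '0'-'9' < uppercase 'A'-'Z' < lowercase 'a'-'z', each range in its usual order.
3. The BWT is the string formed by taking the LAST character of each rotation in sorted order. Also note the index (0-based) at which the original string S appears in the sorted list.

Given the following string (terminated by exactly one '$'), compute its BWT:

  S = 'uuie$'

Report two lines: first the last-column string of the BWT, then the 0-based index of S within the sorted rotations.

All 5 rotations (rotation i = S[i:]+S[:i]):
  rot[0] = uuie$
  rot[1] = uie$u
  rot[2] = ie$uu
  rot[3] = e$uui
  rot[4] = $uuie
Sorted (with $ < everything):
  sorted[0] = $uuie  (last char: 'e')
  sorted[1] = e$uui  (last char: 'i')
  sorted[2] = ie$uu  (last char: 'u')
  sorted[3] = uie$u  (last char: 'u')
  sorted[4] = uuie$  (last char: '$')
Last column: eiuu$
Original string S is at sorted index 4

Answer: eiuu$
4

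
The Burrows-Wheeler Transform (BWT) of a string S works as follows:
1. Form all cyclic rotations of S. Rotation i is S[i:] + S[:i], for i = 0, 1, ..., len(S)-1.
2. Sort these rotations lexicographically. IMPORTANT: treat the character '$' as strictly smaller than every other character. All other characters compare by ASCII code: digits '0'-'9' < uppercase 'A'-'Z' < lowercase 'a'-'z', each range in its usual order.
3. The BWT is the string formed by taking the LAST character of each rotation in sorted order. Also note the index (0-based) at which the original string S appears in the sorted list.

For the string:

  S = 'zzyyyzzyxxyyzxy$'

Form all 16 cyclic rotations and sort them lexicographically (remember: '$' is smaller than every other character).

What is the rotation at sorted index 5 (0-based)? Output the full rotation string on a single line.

All 16 rotations (rotation i = S[i:]+S[:i]):
  rot[0] = zzyyyzzyxxyyzxy$
  rot[1] = zyyyzzyxxyyzxy$z
  rot[2] = yyyzzyxxyyzxy$zz
  rot[3] = yyzzyxxyyzxy$zzy
  rot[4] = yzzyxxyyzxy$zzyy
  rot[5] = zzyxxyyzxy$zzyyy
  rot[6] = zyxxyyzxy$zzyyyz
  rot[7] = yxxyyzxy$zzyyyzz
  rot[8] = xxyyzxy$zzyyyzzy
  rot[9] = xyyzxy$zzyyyzzyx
  rot[10] = yyzxy$zzyyyzzyxx
  rot[11] = yzxy$zzyyyzzyxxy
  rot[12] = zxy$zzyyyzzyxxyy
  rot[13] = xy$zzyyyzzyxxyyz
  rot[14] = y$zzyyyzzyxxyyzx
  rot[15] = $zzyyyzzyxxyyzxy
Sorted (with $ < everything):
  sorted[0] = $zzyyyzzyxxyyzxy
  sorted[1] = xxyyzxy$zzyyyzzy
  sorted[2] = xy$zzyyyzzyxxyyz
  sorted[3] = xyyzxy$zzyyyzzyx
  sorted[4] = y$zzyyyzzyxxyyzx
  sorted[5] = yxxyyzxy$zzyyyzz
  sorted[6] = yyyzzyxxyyzxy$zz
  sorted[7] = yyzxy$zzyyyzzyxx
  sorted[8] = yyzzyxxyyzxy$zzy
  sorted[9] = yzxy$zzyyyzzyxxy
  sorted[10] = yzzyxxyyzxy$zzyy
  sorted[11] = zxy$zzyyyzzyxxyy
  sorted[12] = zyxxyyzxy$zzyyyz
  sorted[13] = zyyyzzyxxyyzxy$z
  sorted[14] = zzyxxyyzxy$zzyyy
  sorted[15] = zzyyyzzyxxyyzxy$
sorted[5] = yxxyyzxy$zzyyyzz

Answer: yxxyyzxy$zzyyyzz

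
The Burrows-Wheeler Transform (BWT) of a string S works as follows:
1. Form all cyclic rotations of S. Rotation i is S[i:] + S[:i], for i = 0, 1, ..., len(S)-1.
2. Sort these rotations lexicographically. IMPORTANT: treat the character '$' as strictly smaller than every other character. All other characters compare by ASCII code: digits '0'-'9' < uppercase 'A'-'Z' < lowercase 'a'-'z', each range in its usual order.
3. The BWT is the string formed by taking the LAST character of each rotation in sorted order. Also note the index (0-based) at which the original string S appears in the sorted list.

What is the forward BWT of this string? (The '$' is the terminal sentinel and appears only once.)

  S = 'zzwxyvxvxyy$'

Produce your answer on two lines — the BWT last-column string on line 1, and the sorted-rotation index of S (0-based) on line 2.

Answer: yyxzvwvyxxz$
11

Derivation:
All 12 rotations (rotation i = S[i:]+S[:i]):
  rot[0] = zzwxyvxvxyy$
  rot[1] = zwxyvxvxyy$z
  rot[2] = wxyvxvxyy$zz
  rot[3] = xyvxvxyy$zzw
  rot[4] = yvxvxyy$zzwx
  rot[5] = vxvxyy$zzwxy
  rot[6] = xvxyy$zzwxyv
  rot[7] = vxyy$zzwxyvx
  rot[8] = xyy$zzwxyvxv
  rot[9] = yy$zzwxyvxvx
  rot[10] = y$zzwxyvxvxy
  rot[11] = $zzwxyvxvxyy
Sorted (with $ < everything):
  sorted[0] = $zzwxyvxvxyy  (last char: 'y')
  sorted[1] = vxvxyy$zzwxy  (last char: 'y')
  sorted[2] = vxyy$zzwxyvx  (last char: 'x')
  sorted[3] = wxyvxvxyy$zz  (last char: 'z')
  sorted[4] = xvxyy$zzwxyv  (last char: 'v')
  sorted[5] = xyvxvxyy$zzw  (last char: 'w')
  sorted[6] = xyy$zzwxyvxv  (last char: 'v')
  sorted[7] = y$zzwxyvxvxy  (last char: 'y')
  sorted[8] = yvxvxyy$zzwx  (last char: 'x')
  sorted[9] = yy$zzwxyvxvx  (last char: 'x')
  sorted[10] = zwxyvxvxyy$z  (last char: 'z')
  sorted[11] = zzwxyvxvxyy$  (last char: '$')
Last column: yyxzvwvyxxz$
Original string S is at sorted index 11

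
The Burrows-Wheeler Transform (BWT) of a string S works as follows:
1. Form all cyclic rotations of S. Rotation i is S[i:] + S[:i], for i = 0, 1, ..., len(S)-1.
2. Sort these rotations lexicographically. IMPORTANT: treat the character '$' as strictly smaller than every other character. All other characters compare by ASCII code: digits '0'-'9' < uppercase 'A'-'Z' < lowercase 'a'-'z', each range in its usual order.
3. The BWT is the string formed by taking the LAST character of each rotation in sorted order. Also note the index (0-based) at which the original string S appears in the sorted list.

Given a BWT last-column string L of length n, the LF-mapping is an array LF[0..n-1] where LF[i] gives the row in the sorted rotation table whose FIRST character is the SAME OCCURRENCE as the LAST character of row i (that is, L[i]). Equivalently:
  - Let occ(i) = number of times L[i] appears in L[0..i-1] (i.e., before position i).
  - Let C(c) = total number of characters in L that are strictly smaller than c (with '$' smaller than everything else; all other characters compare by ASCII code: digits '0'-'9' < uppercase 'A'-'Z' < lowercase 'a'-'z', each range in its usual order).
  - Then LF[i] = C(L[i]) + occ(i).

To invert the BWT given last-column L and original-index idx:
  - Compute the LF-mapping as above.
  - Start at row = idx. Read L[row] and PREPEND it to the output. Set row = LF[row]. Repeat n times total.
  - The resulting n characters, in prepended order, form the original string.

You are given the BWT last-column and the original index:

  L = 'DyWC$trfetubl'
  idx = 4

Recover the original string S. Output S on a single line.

Answer: butterflyCWD$

Derivation:
LF mapping: 2 12 3 1 0 9 8 6 5 10 11 4 7
Walk LF starting at row 4, prepending L[row]:
  step 1: row=4, L[4]='$', prepend. Next row=LF[4]=0
  step 2: row=0, L[0]='D', prepend. Next row=LF[0]=2
  step 3: row=2, L[2]='W', prepend. Next row=LF[2]=3
  step 4: row=3, L[3]='C', prepend. Next row=LF[3]=1
  step 5: row=1, L[1]='y', prepend. Next row=LF[1]=12
  step 6: row=12, L[12]='l', prepend. Next row=LF[12]=7
  step 7: row=7, L[7]='f', prepend. Next row=LF[7]=6
  step 8: row=6, L[6]='r', prepend. Next row=LF[6]=8
  step 9: row=8, L[8]='e', prepend. Next row=LF[8]=5
  step 10: row=5, L[5]='t', prepend. Next row=LF[5]=9
  step 11: row=9, L[9]='t', prepend. Next row=LF[9]=10
  step 12: row=10, L[10]='u', prepend. Next row=LF[10]=11
  step 13: row=11, L[11]='b', prepend. Next row=LF[11]=4
Reversed output: butterflyCWD$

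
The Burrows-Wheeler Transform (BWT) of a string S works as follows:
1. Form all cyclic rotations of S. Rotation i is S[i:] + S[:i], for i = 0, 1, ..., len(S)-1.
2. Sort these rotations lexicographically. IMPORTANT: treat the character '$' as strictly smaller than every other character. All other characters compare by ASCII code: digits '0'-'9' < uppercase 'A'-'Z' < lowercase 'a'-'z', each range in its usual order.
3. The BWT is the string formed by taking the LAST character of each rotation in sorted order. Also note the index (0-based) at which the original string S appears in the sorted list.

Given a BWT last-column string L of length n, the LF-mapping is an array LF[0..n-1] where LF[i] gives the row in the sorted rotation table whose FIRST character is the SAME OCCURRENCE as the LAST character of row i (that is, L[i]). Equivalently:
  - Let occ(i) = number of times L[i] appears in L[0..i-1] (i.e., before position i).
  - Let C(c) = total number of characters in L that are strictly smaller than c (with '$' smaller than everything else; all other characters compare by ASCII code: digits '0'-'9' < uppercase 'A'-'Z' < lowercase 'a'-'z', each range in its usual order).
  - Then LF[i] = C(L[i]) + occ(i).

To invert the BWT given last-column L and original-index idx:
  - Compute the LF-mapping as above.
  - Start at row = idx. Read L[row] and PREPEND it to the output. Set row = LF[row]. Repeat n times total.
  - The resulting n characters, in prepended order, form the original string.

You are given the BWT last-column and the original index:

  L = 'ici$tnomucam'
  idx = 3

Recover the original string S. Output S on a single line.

Answer: communicati$

Derivation:
LF mapping: 4 2 5 0 10 8 9 6 11 3 1 7
Walk LF starting at row 3, prepending L[row]:
  step 1: row=3, L[3]='$', prepend. Next row=LF[3]=0
  step 2: row=0, L[0]='i', prepend. Next row=LF[0]=4
  step 3: row=4, L[4]='t', prepend. Next row=LF[4]=10
  step 4: row=10, L[10]='a', prepend. Next row=LF[10]=1
  step 5: row=1, L[1]='c', prepend. Next row=LF[1]=2
  step 6: row=2, L[2]='i', prepend. Next row=LF[2]=5
  step 7: row=5, L[5]='n', prepend. Next row=LF[5]=8
  step 8: row=8, L[8]='u', prepend. Next row=LF[8]=11
  step 9: row=11, L[11]='m', prepend. Next row=LF[11]=7
  step 10: row=7, L[7]='m', prepend. Next row=LF[7]=6
  step 11: row=6, L[6]='o', prepend. Next row=LF[6]=9
  step 12: row=9, L[9]='c', prepend. Next row=LF[9]=3
Reversed output: communicati$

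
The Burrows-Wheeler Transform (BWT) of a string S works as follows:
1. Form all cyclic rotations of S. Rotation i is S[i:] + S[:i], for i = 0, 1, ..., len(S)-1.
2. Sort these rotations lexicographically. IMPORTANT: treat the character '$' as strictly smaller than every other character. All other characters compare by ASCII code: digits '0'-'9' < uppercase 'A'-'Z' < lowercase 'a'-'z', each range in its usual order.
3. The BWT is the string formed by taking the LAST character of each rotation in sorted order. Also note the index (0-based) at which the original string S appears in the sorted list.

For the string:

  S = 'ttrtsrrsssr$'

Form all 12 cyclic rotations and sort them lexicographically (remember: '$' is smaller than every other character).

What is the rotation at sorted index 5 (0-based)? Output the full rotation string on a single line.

Answer: sr$ttrtsrrss

Derivation:
All 12 rotations (rotation i = S[i:]+S[:i]):
  rot[0] = ttrtsrrsssr$
  rot[1] = trtsrrsssr$t
  rot[2] = rtsrrsssr$tt
  rot[3] = tsrrsssr$ttr
  rot[4] = srrsssr$ttrt
  rot[5] = rrsssr$ttrts
  rot[6] = rsssr$ttrtsr
  rot[7] = sssr$ttrtsrr
  rot[8] = ssr$ttrtsrrs
  rot[9] = sr$ttrtsrrss
  rot[10] = r$ttrtsrrsss
  rot[11] = $ttrtsrrsssr
Sorted (with $ < everything):
  sorted[0] = $ttrtsrrsssr
  sorted[1] = r$ttrtsrrsss
  sorted[2] = rrsssr$ttrts
  sorted[3] = rsssr$ttrtsr
  sorted[4] = rtsrrsssr$tt
  sorted[5] = sr$ttrtsrrss
  sorted[6] = srrsssr$ttrt
  sorted[7] = ssr$ttrtsrrs
  sorted[8] = sssr$ttrtsrr
  sorted[9] = trtsrrsssr$t
  sorted[10] = tsrrsssr$ttr
  sorted[11] = ttrtsrrsssr$
sorted[5] = sr$ttrtsrrss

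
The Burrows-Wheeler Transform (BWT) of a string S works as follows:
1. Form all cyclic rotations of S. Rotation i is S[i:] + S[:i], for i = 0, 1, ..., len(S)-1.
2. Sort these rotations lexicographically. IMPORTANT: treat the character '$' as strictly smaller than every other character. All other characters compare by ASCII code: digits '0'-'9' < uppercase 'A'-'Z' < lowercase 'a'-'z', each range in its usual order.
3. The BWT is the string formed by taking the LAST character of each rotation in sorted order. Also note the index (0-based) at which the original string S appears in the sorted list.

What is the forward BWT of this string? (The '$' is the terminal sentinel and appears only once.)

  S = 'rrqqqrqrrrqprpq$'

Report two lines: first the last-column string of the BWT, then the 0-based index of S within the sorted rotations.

All 16 rotations (rotation i = S[i:]+S[:i]):
  rot[0] = rrqqqrqrrrqprpq$
  rot[1] = rqqqrqrrrqprpq$r
  rot[2] = qqqrqrrrqprpq$rr
  rot[3] = qqrqrrrqprpq$rrq
  rot[4] = qrqrrrqprpq$rrqq
  rot[5] = rqrrrqprpq$rrqqq
  rot[6] = qrrrqprpq$rrqqqr
  rot[7] = rrrqprpq$rrqqqrq
  rot[8] = rrqprpq$rrqqqrqr
  rot[9] = rqprpq$rrqqqrqrr
  rot[10] = qprpq$rrqqqrqrrr
  rot[11] = prpq$rrqqqrqrrrq
  rot[12] = rpq$rrqqqrqrrrqp
  rot[13] = pq$rrqqqrqrrrqpr
  rot[14] = q$rrqqqrqrrrqprp
  rot[15] = $rrqqqrqrrrqprpq
Sorted (with $ < everything):
  sorted[0] = $rrqqqrqrrrqprpq  (last char: 'q')
  sorted[1] = pq$rrqqqrqrrrqpr  (last char: 'r')
  sorted[2] = prpq$rrqqqrqrrrq  (last char: 'q')
  sorted[3] = q$rrqqqrqrrrqprp  (last char: 'p')
  sorted[4] = qprpq$rrqqqrqrrr  (last char: 'r')
  sorted[5] = qqqrqrrrqprpq$rr  (last char: 'r')
  sorted[6] = qqrqrrrqprpq$rrq  (last char: 'q')
  sorted[7] = qrqrrrqprpq$rrqq  (last char: 'q')
  sorted[8] = qrrrqprpq$rrqqqr  (last char: 'r')
  sorted[9] = rpq$rrqqqrqrrrqp  (last char: 'p')
  sorted[10] = rqprpq$rrqqqrqrr  (last char: 'r')
  sorted[11] = rqqqrqrrrqprpq$r  (last char: 'r')
  sorted[12] = rqrrrqprpq$rrqqq  (last char: 'q')
  sorted[13] = rrqprpq$rrqqqrqr  (last char: 'r')
  sorted[14] = rrqqqrqrrrqprpq$  (last char: '$')
  sorted[15] = rrrqprpq$rrqqqrq  (last char: 'q')
Last column: qrqprrqqrprrqr$q
Original string S is at sorted index 14

Answer: qrqprrqqrprrqr$q
14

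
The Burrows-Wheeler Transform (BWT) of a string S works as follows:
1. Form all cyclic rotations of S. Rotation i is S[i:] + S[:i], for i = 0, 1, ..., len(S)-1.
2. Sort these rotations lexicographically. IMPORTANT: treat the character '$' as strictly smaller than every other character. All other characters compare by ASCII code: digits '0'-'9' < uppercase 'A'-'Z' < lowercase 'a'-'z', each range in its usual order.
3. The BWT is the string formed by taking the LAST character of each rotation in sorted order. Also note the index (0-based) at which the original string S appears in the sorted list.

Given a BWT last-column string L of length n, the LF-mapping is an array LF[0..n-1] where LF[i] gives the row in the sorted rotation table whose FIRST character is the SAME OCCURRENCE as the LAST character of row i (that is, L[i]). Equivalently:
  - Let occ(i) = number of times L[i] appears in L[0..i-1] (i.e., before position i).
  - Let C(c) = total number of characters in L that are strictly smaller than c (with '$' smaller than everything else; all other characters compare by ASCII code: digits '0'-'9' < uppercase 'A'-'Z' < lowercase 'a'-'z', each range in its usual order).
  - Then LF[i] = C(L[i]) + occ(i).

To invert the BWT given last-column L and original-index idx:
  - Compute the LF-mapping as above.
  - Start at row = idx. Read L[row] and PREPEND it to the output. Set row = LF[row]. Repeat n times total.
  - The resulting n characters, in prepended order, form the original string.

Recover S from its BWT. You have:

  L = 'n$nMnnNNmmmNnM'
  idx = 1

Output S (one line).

Answer: MNmmnMnnNnNmn$

Derivation:
LF mapping: 9 0 10 1 11 12 3 4 6 7 8 5 13 2
Walk LF starting at row 1, prepending L[row]:
  step 1: row=1, L[1]='$', prepend. Next row=LF[1]=0
  step 2: row=0, L[0]='n', prepend. Next row=LF[0]=9
  step 3: row=9, L[9]='m', prepend. Next row=LF[9]=7
  step 4: row=7, L[7]='N', prepend. Next row=LF[7]=4
  step 5: row=4, L[4]='n', prepend. Next row=LF[4]=11
  step 6: row=11, L[11]='N', prepend. Next row=LF[11]=5
  step 7: row=5, L[5]='n', prepend. Next row=LF[5]=12
  step 8: row=12, L[12]='n', prepend. Next row=LF[12]=13
  step 9: row=13, L[13]='M', prepend. Next row=LF[13]=2
  step 10: row=2, L[2]='n', prepend. Next row=LF[2]=10
  step 11: row=10, L[10]='m', prepend. Next row=LF[10]=8
  step 12: row=8, L[8]='m', prepend. Next row=LF[8]=6
  step 13: row=6, L[6]='N', prepend. Next row=LF[6]=3
  step 14: row=3, L[3]='M', prepend. Next row=LF[3]=1
Reversed output: MNmmnMnnNnNmn$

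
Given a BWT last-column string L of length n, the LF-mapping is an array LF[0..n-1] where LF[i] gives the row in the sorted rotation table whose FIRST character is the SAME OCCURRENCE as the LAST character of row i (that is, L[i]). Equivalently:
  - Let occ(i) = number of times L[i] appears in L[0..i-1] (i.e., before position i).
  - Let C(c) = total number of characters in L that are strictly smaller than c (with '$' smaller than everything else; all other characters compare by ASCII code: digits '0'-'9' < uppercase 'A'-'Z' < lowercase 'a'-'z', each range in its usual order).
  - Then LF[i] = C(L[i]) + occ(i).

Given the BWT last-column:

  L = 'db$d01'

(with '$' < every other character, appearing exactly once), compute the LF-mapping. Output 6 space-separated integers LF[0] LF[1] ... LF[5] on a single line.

Answer: 4 3 0 5 1 2

Derivation:
Char counts: '$':1, '0':1, '1':1, 'b':1, 'd':2
C (first-col start): C('$')=0, C('0')=1, C('1')=2, C('b')=3, C('d')=4
L[0]='d': occ=0, LF[0]=C('d')+0=4+0=4
L[1]='b': occ=0, LF[1]=C('b')+0=3+0=3
L[2]='$': occ=0, LF[2]=C('$')+0=0+0=0
L[3]='d': occ=1, LF[3]=C('d')+1=4+1=5
L[4]='0': occ=0, LF[4]=C('0')+0=1+0=1
L[5]='1': occ=0, LF[5]=C('1')+0=2+0=2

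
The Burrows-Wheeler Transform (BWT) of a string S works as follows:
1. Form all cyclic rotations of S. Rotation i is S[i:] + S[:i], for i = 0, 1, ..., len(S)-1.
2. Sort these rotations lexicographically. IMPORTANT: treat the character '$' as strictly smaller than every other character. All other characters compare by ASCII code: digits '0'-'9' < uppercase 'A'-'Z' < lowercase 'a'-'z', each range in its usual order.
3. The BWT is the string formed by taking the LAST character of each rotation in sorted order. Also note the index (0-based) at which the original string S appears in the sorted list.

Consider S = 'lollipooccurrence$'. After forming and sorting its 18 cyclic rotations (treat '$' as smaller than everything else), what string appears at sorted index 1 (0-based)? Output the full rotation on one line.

Answer: ccurrence$lollipoo

Derivation:
All 18 rotations (rotation i = S[i:]+S[:i]):
  rot[0] = lollipooccurrence$
  rot[1] = ollipooccurrence$l
  rot[2] = llipooccurrence$lo
  rot[3] = lipooccurrence$lol
  rot[4] = ipooccurrence$loll
  rot[5] = pooccurrence$lolli
  rot[6] = ooccurrence$lollip
  rot[7] = occurrence$lollipo
  rot[8] = ccurrence$lollipoo
  rot[9] = currence$lollipooc
  rot[10] = urrence$lollipoocc
  rot[11] = rrence$lollipooccu
  rot[12] = rence$lollipooccur
  rot[13] = ence$lollipooccurr
  rot[14] = nce$lollipooccurre
  rot[15] = ce$lollipooccurren
  rot[16] = e$lollipooccurrenc
  rot[17] = $lollipooccurrence
Sorted (with $ < everything):
  sorted[0] = $lollipooccurrence
  sorted[1] = ccurrence$lollipoo
  sorted[2] = ce$lollipooccurren
  sorted[3] = currence$lollipooc
  sorted[4] = e$lollipooccurrenc
  sorted[5] = ence$lollipooccurr
  sorted[6] = ipooccurrence$loll
  sorted[7] = lipooccurrence$lol
  sorted[8] = llipooccurrence$lo
  sorted[9] = lollipooccurrence$
  sorted[10] = nce$lollipooccurre
  sorted[11] = occurrence$lollipo
  sorted[12] = ollipooccurrence$l
  sorted[13] = ooccurrence$lollip
  sorted[14] = pooccurrence$lolli
  sorted[15] = rence$lollipooccur
  sorted[16] = rrence$lollipooccu
  sorted[17] = urrence$lollipoocc
sorted[1] = ccurrence$lollipoo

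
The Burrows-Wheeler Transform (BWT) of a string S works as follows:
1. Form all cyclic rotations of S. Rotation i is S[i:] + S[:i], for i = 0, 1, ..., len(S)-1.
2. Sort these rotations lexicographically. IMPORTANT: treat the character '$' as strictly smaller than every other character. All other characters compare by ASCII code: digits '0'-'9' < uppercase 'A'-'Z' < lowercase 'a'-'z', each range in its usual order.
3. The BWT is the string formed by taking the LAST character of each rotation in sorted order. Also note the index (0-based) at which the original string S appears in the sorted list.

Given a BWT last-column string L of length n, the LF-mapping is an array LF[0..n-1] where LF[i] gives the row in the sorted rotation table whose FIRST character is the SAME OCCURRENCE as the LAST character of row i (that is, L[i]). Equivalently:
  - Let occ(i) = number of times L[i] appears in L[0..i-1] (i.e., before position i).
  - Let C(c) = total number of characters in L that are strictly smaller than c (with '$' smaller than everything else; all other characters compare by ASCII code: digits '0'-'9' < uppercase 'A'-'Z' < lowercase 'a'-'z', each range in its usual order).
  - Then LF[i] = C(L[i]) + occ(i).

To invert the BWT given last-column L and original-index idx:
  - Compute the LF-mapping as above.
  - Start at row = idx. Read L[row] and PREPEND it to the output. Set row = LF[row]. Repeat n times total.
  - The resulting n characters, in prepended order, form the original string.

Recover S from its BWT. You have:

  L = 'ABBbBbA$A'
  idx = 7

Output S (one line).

Answer: bAbBABBA$

Derivation:
LF mapping: 1 4 5 7 6 8 2 0 3
Walk LF starting at row 7, prepending L[row]:
  step 1: row=7, L[7]='$', prepend. Next row=LF[7]=0
  step 2: row=0, L[0]='A', prepend. Next row=LF[0]=1
  step 3: row=1, L[1]='B', prepend. Next row=LF[1]=4
  step 4: row=4, L[4]='B', prepend. Next row=LF[4]=6
  step 5: row=6, L[6]='A', prepend. Next row=LF[6]=2
  step 6: row=2, L[2]='B', prepend. Next row=LF[2]=5
  step 7: row=5, L[5]='b', prepend. Next row=LF[5]=8
  step 8: row=8, L[8]='A', prepend. Next row=LF[8]=3
  step 9: row=3, L[3]='b', prepend. Next row=LF[3]=7
Reversed output: bAbBABBA$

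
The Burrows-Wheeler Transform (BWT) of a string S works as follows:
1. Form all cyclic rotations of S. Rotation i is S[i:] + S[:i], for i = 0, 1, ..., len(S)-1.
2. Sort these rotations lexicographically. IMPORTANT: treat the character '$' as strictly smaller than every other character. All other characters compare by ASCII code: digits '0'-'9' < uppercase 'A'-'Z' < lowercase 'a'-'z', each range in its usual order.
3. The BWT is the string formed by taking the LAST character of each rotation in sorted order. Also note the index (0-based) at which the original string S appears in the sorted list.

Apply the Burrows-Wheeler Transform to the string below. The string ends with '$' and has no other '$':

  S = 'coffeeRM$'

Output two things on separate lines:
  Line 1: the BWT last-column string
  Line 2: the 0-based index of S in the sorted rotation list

Answer: MRe$effoc
3

Derivation:
All 9 rotations (rotation i = S[i:]+S[:i]):
  rot[0] = coffeeRM$
  rot[1] = offeeRM$c
  rot[2] = ffeeRM$co
  rot[3] = feeRM$cof
  rot[4] = eeRM$coff
  rot[5] = eRM$coffe
  rot[6] = RM$coffee
  rot[7] = M$coffeeR
  rot[8] = $coffeeRM
Sorted (with $ < everything):
  sorted[0] = $coffeeRM  (last char: 'M')
  sorted[1] = M$coffeeR  (last char: 'R')
  sorted[2] = RM$coffee  (last char: 'e')
  sorted[3] = coffeeRM$  (last char: '$')
  sorted[4] = eRM$coffe  (last char: 'e')
  sorted[5] = eeRM$coff  (last char: 'f')
  sorted[6] = feeRM$cof  (last char: 'f')
  sorted[7] = ffeeRM$co  (last char: 'o')
  sorted[8] = offeeRM$c  (last char: 'c')
Last column: MRe$effoc
Original string S is at sorted index 3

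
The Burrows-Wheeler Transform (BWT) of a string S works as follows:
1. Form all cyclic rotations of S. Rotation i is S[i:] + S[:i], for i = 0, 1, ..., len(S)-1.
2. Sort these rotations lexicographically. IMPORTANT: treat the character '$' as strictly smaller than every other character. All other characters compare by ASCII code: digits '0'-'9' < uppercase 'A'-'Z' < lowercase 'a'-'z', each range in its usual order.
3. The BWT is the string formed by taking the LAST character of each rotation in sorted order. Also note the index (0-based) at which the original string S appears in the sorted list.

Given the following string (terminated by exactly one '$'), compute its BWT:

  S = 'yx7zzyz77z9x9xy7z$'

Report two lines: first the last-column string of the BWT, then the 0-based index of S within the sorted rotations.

Answer: zzy7xzxy99x$z7y7z7
11

Derivation:
All 18 rotations (rotation i = S[i:]+S[:i]):
  rot[0] = yx7zzyz77z9x9xy7z$
  rot[1] = x7zzyz77z9x9xy7z$y
  rot[2] = 7zzyz77z9x9xy7z$yx
  rot[3] = zzyz77z9x9xy7z$yx7
  rot[4] = zyz77z9x9xy7z$yx7z
  rot[5] = yz77z9x9xy7z$yx7zz
  rot[6] = z77z9x9xy7z$yx7zzy
  rot[7] = 77z9x9xy7z$yx7zzyz
  rot[8] = 7z9x9xy7z$yx7zzyz7
  rot[9] = z9x9xy7z$yx7zzyz77
  rot[10] = 9x9xy7z$yx7zzyz77z
  rot[11] = x9xy7z$yx7zzyz77z9
  rot[12] = 9xy7z$yx7zzyz77z9x
  rot[13] = xy7z$yx7zzyz77z9x9
  rot[14] = y7z$yx7zzyz77z9x9x
  rot[15] = 7z$yx7zzyz77z9x9xy
  rot[16] = z$yx7zzyz77z9x9xy7
  rot[17] = $yx7zzyz77z9x9xy7z
Sorted (with $ < everything):
  sorted[0] = $yx7zzyz77z9x9xy7z  (last char: 'z')
  sorted[1] = 77z9x9xy7z$yx7zzyz  (last char: 'z')
  sorted[2] = 7z$yx7zzyz77z9x9xy  (last char: 'y')
  sorted[3] = 7z9x9xy7z$yx7zzyz7  (last char: '7')
  sorted[4] = 7zzyz77z9x9xy7z$yx  (last char: 'x')
  sorted[5] = 9x9xy7z$yx7zzyz77z  (last char: 'z')
  sorted[6] = 9xy7z$yx7zzyz77z9x  (last char: 'x')
  sorted[7] = x7zzyz77z9x9xy7z$y  (last char: 'y')
  sorted[8] = x9xy7z$yx7zzyz77z9  (last char: '9')
  sorted[9] = xy7z$yx7zzyz77z9x9  (last char: '9')
  sorted[10] = y7z$yx7zzyz77z9x9x  (last char: 'x')
  sorted[11] = yx7zzyz77z9x9xy7z$  (last char: '$')
  sorted[12] = yz77z9x9xy7z$yx7zz  (last char: 'z')
  sorted[13] = z$yx7zzyz77z9x9xy7  (last char: '7')
  sorted[14] = z77z9x9xy7z$yx7zzy  (last char: 'y')
  sorted[15] = z9x9xy7z$yx7zzyz77  (last char: '7')
  sorted[16] = zyz77z9x9xy7z$yx7z  (last char: 'z')
  sorted[17] = zzyz77z9x9xy7z$yx7  (last char: '7')
Last column: zzy7xzxy99x$z7y7z7
Original string S is at sorted index 11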